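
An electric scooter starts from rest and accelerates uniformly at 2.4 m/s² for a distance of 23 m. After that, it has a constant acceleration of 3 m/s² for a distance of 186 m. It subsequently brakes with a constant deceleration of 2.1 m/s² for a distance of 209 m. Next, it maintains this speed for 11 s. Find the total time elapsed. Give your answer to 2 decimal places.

31.33 s

Phase 1 (accelerating): v₀ = 0 m/s, a = 2.4 m/s².
v² = v₀² + 2aΔx = 0² + 2·2.4·23 = 110 → v = 10.5 m/s
t = (v − v₀)/a = (10.5 − 0)/2.4 = 4.38 s

Phase 2 (accelerating): v₀ = 10.5 m/s, a = 3 m/s².
v² = v₀² + 2aΔx = 10.5² + 2·3·186 = 1230 → v = 35.0 m/s
t = (v − v₀)/a = (35.0 − 10.5)/3 = 8.17 s

Phase 3 (decelerating): v₀ = 35.0 m/s, a = -2.1 m/s².
v² = v₀² + 2aΔx = 35.0² + 2·-2.1·209 = 349 → v = 18.7 m/s
t = (v − v₀)/a = (18.7 − 35.0)/-2.1 = 7.79 s

Phase 4 (constant speed): v₀ = 18.7 m/s, a = 0 m/s².
v = v₀ + at = 18.7 + (0)(11) = 18.7 m/s
Δx = v₀t + ½at² = 18.7·11 + 0.5·0·11² = 205 m
Total time = 4.38 + 8.17 + 7.79 + 11.0 = 31.3 s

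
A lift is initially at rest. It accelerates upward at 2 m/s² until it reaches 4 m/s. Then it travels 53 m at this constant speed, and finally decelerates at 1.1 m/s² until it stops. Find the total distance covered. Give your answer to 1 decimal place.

Phase 1 (accelerating): v₀ = 0 m/s, a = 2 m/s².
v = v₀ + at → t = (4 − 0) / 2 = 2.00 s
v² = v₀² + 2aΔx → Δx = (4² − 0²)/(2·2) = 4.00 m

Phase 2 (constant speed): v₀ = 4.00 m/s, a = 0 m/s².
Constant speed: t = d/v = 53/4.00 = 13.2 s

Phase 3 (decelerating): v₀ = 4.00 m/s, a = -1.1 m/s².
v = v₀ + at → t = (0 − 4.00) / -1.1 = 3.64 s
v² = v₀² + 2aΔx → Δx = (0² − 4.00²)/(2·-1.1) = 7.27 m
Total distance = 4.00 + 53.0 + 7.27 = 64.3 m

64.3 m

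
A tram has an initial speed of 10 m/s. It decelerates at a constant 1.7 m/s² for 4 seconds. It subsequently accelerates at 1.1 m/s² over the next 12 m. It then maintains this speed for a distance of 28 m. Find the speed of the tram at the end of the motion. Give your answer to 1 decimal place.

6.1 m/s

Phase 1 (decelerating): v₀ = 10.0 m/s, a = -1.7 m/s².
v = v₀ + at = 10.0 + (-1.7)(4) = 3.20 m/s
Δx = v₀t + ½at² = 10.0·4 + 0.5·-1.7·4² = 26.4 m

Phase 2 (accelerating): v₀ = 3.20 m/s, a = 1.1 m/s².
v² = v₀² + 2aΔx = 3.20² + 2·1.1·12 = 36.6 → v = 6.05 m/s
t = (v − v₀)/a = (6.05 − 3.20)/1.1 = 2.59 s

Phase 3 (constant speed): v₀ = 6.05 m/s, a = 0 m/s².
Constant speed: t = d/v = 28/6.05 = 4.63 s
Final speed = 6.05 m/s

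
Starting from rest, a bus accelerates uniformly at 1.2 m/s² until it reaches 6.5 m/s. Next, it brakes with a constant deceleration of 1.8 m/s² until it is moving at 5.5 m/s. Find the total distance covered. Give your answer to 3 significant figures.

20.9 m

Phase 1 (accelerating): v₀ = 0 m/s, a = 1.2 m/s².
v = v₀ + at → t = (6.5 − 0) / 1.2 = 5.42 s
v² = v₀² + 2aΔx → Δx = (6.5² − 0²)/(2·1.2) = 17.6 m

Phase 2 (decelerating): v₀ = 6.50 m/s, a = -1.8 m/s².
v = v₀ + at → t = (5.5 − 6.50) / -1.8 = 0.556 s
v² = v₀² + 2aΔx → Δx = (5.5² − 6.50²)/(2·-1.8) = 3.33 m
Total distance = 17.6 + 3.33 = 20.9 m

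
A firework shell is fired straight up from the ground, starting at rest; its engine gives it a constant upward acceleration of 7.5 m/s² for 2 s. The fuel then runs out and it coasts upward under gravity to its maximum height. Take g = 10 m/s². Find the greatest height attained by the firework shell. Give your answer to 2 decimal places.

Phase 1 (powered ascent): v₀ = 0 m/s, a = 7.5 m/s².
v = v₀ + at = 0 + (7.5)(2) = 15.0 m/s
Δx = v₀t + ½at² = 0·2 + 0.5·7.5·2² = 15.0 m

Phase 2 (coasting upward): v₀ = 15.0 m/s, a = -10 m/s².
v = v₀ + at → t = (0 − 15.0) / -10 = 1.50 s
v² = v₀² + 2aΔx → Δx = (0² − 15.0²)/(2·-10) = 11.2 m
Maximum height = 15.0 + 11.2 = 26.2 m

26.25 m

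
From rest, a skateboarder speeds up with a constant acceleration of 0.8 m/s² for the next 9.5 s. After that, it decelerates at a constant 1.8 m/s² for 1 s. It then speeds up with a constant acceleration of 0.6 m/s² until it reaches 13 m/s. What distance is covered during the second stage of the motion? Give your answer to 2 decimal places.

Phase 1 (accelerating): v₀ = 0 m/s, a = 0.8 m/s².
v = v₀ + at = 0 + (0.8)(9.5) = 7.60 m/s
Δx = v₀t + ½at² = 0·9.5 + 0.5·0.8·9.5² = 36.1 m

Phase 2 (decelerating): v₀ = 7.60 m/s, a = -1.8 m/s².
v = v₀ + at = 7.60 + (-1.8)(1) = 5.80 m/s
Δx = v₀t + ½at² = 7.60·1 + 0.5·-1.8·1² = 6.70 m
Distance in phase 2 = 6.70 m

6.70 m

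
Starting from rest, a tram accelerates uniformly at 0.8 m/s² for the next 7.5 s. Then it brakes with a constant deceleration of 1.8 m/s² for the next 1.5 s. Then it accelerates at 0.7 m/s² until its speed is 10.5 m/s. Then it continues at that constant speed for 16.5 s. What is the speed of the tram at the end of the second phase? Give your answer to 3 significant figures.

Phase 1 (accelerating): v₀ = 0 m/s, a = 0.8 m/s².
v = v₀ + at = 0 + (0.8)(7.5) = 6.00 m/s
Δx = v₀t + ½at² = 0·7.5 + 0.5·0.8·7.5² = 22.5 m

Phase 2 (decelerating): v₀ = 6.00 m/s, a = -1.8 m/s².
v = v₀ + at = 6.00 + (-1.8)(1.5) = 3.30 m/s
Δx = v₀t + ½at² = 6.00·1.5 + 0.5·-1.8·1.5² = 6.97 m
Speed at end of phase 2 = 3.30 m/s

3.30 m/s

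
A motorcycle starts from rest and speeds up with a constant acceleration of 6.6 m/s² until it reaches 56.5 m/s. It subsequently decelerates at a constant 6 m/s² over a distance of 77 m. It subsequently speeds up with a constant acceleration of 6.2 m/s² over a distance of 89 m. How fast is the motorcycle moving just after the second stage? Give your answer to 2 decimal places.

47.63 m/s

Phase 1 (accelerating): v₀ = 0 m/s, a = 6.6 m/s².
v = v₀ + at → t = (56.5 − 0) / 6.6 = 8.56 s
v² = v₀² + 2aΔx → Δx = (56.5² − 0²)/(2·6.6) = 242 m

Phase 2 (decelerating): v₀ = 56.5 m/s, a = -6 m/s².
v² = v₀² + 2aΔx = 56.5² + 2·-6·77 = 2270 → v = 47.6 m/s
t = (v − v₀)/a = (47.6 − 56.5)/-6 = 1.48 s
Speed at end of phase 2 = 47.6 m/s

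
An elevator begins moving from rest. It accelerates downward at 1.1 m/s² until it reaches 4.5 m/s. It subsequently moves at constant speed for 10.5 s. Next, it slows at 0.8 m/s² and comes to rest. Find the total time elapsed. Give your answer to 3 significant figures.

20.2 s

Phase 1 (accelerating): v₀ = 0 m/s, a = 1.1 m/s².
v = v₀ + at → t = (4.5 − 0) / 1.1 = 4.09 s
v² = v₀² + 2aΔx → Δx = (4.5² − 0²)/(2·1.1) = 9.20 m

Phase 2 (constant speed): v₀ = 4.50 m/s, a = 0 m/s².
v = v₀ + at = 4.50 + (0)(10.5) = 4.50 m/s
Δx = v₀t + ½at² = 4.50·10.5 + 0.5·0·10.5² = 47.2 m

Phase 3 (decelerating): v₀ = 4.50 m/s, a = -0.8 m/s².
v = v₀ + at → t = (0 − 4.50) / -0.8 = 5.62 s
v² = v₀² + 2aΔx → Δx = (0² − 4.50²)/(2·-0.8) = 12.7 m
Total time = 4.09 + 10.5 + 5.62 = 20.2 s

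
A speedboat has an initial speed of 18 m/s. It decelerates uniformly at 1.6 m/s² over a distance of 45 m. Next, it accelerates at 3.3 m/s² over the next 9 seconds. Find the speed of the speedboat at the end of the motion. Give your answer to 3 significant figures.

43.1 m/s

Phase 1 (decelerating): v₀ = 18.0 m/s, a = -1.6 m/s².
v² = v₀² + 2aΔx = 18.0² + 2·-1.6·45 = 180 → v = 13.4 m/s
t = (v − v₀)/a = (13.4 − 18.0)/-1.6 = 2.86 s

Phase 2 (accelerating): v₀ = 13.4 m/s, a = 3.3 m/s².
v = v₀ + at = 13.4 + (3.3)(9) = 43.1 m/s
Δx = v₀t + ½at² = 13.4·9 + 0.5·3.3·9² = 254 m
Final speed = 43.1 m/s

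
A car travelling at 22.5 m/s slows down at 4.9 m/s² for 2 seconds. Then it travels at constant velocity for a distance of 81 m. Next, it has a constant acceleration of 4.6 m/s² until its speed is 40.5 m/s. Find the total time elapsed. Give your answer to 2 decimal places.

Phase 1 (decelerating): v₀ = 22.5 m/s, a = -4.9 m/s².
v = v₀ + at = 22.5 + (-4.9)(2) = 12.7 m/s
Δx = v₀t + ½at² = 22.5·2 + 0.5·-4.9·2² = 35.2 m

Phase 2 (constant speed): v₀ = 12.7 m/s, a = 0 m/s².
Constant speed: t = d/v = 81/12.7 = 6.38 s

Phase 3 (accelerating): v₀ = 12.7 m/s, a = 4.6 m/s².
v = v₀ + at → t = (40.5 − 12.7) / 4.6 = 6.04 s
v² = v₀² + 2aΔx → Δx = (40.5² − 12.7²)/(2·4.6) = 161 m
Total time = 2.00 + 6.38 + 6.04 = 14.4 s

14.42 s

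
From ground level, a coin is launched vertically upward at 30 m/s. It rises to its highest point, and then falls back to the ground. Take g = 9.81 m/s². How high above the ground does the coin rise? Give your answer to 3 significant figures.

45.9 m

Phase 1 (rising): v₀ = 30.0 m/s, a = -9.81 m/s².
v = v₀ + at → t = (0 − 30.0) / -9.81 = 3.06 s
v² = v₀² + 2aΔx → Δx = (0² − 30.0²)/(2·-9.81) = 45.9 m
Maximum height = 45.9 m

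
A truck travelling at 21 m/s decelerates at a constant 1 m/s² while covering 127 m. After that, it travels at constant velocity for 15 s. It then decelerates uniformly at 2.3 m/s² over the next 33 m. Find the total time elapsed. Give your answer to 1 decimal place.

Phase 1 (decelerating): v₀ = 21.0 m/s, a = -1 m/s².
v² = v₀² + 2aΔx = 21.0² + 2·-1·127 = 187 → v = 13.7 m/s
t = (v − v₀)/a = (13.7 − 21.0)/-1 = 7.33 s

Phase 2 (constant speed): v₀ = 13.7 m/s, a = 0 m/s².
v = v₀ + at = 13.7 + (0)(15) = 13.7 m/s
Δx = v₀t + ½at² = 13.7·15 + 0.5·0·15² = 205 m

Phase 3 (decelerating): v₀ = 13.7 m/s, a = -2.3 m/s².
v² = v₀² + 2aΔx = 13.7² + 2·-2.3·33 = 35.2 → v = 5.93 m/s
t = (v − v₀)/a = (5.93 − 13.7)/-2.3 = 3.37 s
Total time = 7.33 + 15.0 + 3.37 = 25.7 s

25.7 s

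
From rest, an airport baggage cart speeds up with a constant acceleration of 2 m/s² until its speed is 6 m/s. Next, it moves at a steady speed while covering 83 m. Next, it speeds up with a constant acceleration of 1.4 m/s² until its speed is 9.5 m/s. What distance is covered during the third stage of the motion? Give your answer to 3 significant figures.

Phase 1 (accelerating): v₀ = 0 m/s, a = 2 m/s².
v = v₀ + at → t = (6 − 0) / 2 = 3.00 s
v² = v₀² + 2aΔx → Δx = (6² − 0²)/(2·2) = 9.00 m

Phase 2 (constant speed): v₀ = 6.00 m/s, a = 0 m/s².
Constant speed: t = d/v = 83/6.00 = 13.8 s

Phase 3 (accelerating): v₀ = 6.00 m/s, a = 1.4 m/s².
v = v₀ + at → t = (9.5 − 6.00) / 1.4 = 2.50 s
v² = v₀² + 2aΔx → Δx = (9.5² − 6.00²)/(2·1.4) = 19.4 m
Distance in phase 3 = 19.4 m

19.4 m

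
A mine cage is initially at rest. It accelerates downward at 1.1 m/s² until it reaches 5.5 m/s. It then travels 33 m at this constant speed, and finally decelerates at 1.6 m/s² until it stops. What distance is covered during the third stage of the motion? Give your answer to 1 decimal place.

9.5 m

Phase 1 (accelerating): v₀ = 0 m/s, a = 1.1 m/s².
v = v₀ + at → t = (5.5 − 0) / 1.1 = 5.00 s
v² = v₀² + 2aΔx → Δx = (5.5² − 0²)/(2·1.1) = 13.7 m

Phase 2 (constant speed): v₀ = 5.50 m/s, a = 0 m/s².
Constant speed: t = d/v = 33/5.50 = 6.00 s

Phase 3 (decelerating): v₀ = 5.50 m/s, a = -1.6 m/s².
v = v₀ + at → t = (0 − 5.50) / -1.6 = 3.44 s
v² = v₀² + 2aΔx → Δx = (0² − 5.50²)/(2·-1.6) = 9.45 m
Distance in phase 3 = 9.45 m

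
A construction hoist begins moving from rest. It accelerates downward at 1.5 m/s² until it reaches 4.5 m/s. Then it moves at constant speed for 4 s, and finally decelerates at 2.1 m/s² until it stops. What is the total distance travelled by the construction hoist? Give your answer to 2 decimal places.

29.57 m

Phase 1 (accelerating): v₀ = 0 m/s, a = 1.5 m/s².
v = v₀ + at → t = (4.5 − 0) / 1.5 = 3.00 s
v² = v₀² + 2aΔx → Δx = (4.5² − 0²)/(2·1.5) = 6.75 m

Phase 2 (constant speed): v₀ = 4.50 m/s, a = 0 m/s².
v = v₀ + at = 4.50 + (0)(4) = 4.50 m/s
Δx = v₀t + ½at² = 4.50·4 + 0.5·0·4² = 18.0 m

Phase 3 (decelerating): v₀ = 4.50 m/s, a = -2.1 m/s².
v = v₀ + at → t = (0 − 4.50) / -2.1 = 2.14 s
v² = v₀² + 2aΔx → Δx = (0² − 4.50²)/(2·-2.1) = 4.82 m
Total distance = 6.75 + 18.0 + 4.82 = 29.6 m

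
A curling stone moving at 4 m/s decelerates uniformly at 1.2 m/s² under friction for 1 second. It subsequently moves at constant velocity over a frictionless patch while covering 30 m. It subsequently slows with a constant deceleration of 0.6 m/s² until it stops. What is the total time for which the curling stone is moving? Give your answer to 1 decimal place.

Phase 1 (decelerating): v₀ = 4.00 m/s, a = -1.2 m/s².
v = v₀ + at = 4.00 + (-1.2)(1) = 2.80 m/s
Δx = v₀t + ½at² = 4.00·1 + 0.5·-1.2·1² = 3.40 m

Phase 2 (constant speed): v₀ = 2.80 m/s, a = 0 m/s².
Constant speed: t = d/v = 30/2.80 = 10.7 s

Phase 3 (decelerating): v₀ = 2.80 m/s, a = -0.6 m/s².
v = v₀ + at → t = (0 − 2.80) / -0.6 = 4.67 s
v² = v₀² + 2aΔx → Δx = (0² − 2.80²)/(2·-0.6) = 6.53 m
Total time = 1.00 + 10.7 + 4.67 = 16.4 s

16.4 s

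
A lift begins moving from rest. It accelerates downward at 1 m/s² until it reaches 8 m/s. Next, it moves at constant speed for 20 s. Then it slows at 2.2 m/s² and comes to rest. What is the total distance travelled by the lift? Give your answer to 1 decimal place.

Phase 1 (accelerating): v₀ = 0 m/s, a = 1 m/s².
v = v₀ + at → t = (8 − 0) / 1 = 8.00 s
v² = v₀² + 2aΔx → Δx = (8² − 0²)/(2·1) = 32.0 m

Phase 2 (constant speed): v₀ = 8.00 m/s, a = 0 m/s².
v = v₀ + at = 8.00 + (0)(20) = 8.00 m/s
Δx = v₀t + ½at² = 8.00·20 + 0.5·0·20² = 160 m

Phase 3 (decelerating): v₀ = 8.00 m/s, a = -2.2 m/s².
v = v₀ + at → t = (0 − 8.00) / -2.2 = 3.64 s
v² = v₀² + 2aΔx → Δx = (0² − 8.00²)/(2·-2.2) = 14.5 m
Total distance = 32.0 + 160 + 14.5 = 207 m

206.5 m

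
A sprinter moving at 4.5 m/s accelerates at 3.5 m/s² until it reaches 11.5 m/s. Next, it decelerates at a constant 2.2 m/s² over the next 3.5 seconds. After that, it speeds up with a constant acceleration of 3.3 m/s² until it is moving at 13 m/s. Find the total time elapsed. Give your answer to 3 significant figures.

8.29 s

Phase 1 (accelerating): v₀ = 4.50 m/s, a = 3.5 m/s².
v = v₀ + at → t = (11.5 − 4.50) / 3.5 = 2.00 s
v² = v₀² + 2aΔx → Δx = (11.5² − 4.50²)/(2·3.5) = 16.0 m

Phase 2 (decelerating): v₀ = 11.5 m/s, a = -2.2 m/s².
v = v₀ + at = 11.5 + (-2.2)(3.5) = 3.80 m/s
Δx = v₀t + ½at² = 11.5·3.5 + 0.5·-2.2·3.5² = 26.8 m

Phase 3 (accelerating): v₀ = 3.80 m/s, a = 3.3 m/s².
v = v₀ + at → t = (13 − 3.80) / 3.3 = 2.79 s
v² = v₀² + 2aΔx → Δx = (13² − 3.80²)/(2·3.3) = 23.4 m
Total time = 2.00 + 3.50 + 2.79 = 8.29 s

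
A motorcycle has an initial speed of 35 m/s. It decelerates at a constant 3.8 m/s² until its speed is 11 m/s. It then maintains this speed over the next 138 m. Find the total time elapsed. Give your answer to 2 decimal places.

Phase 1 (decelerating): v₀ = 35.0 m/s, a = -3.8 m/s².
v = v₀ + at → t = (11 − 35.0) / -3.8 = 6.32 s
v² = v₀² + 2aΔx → Δx = (11² − 35.0²)/(2·-3.8) = 145 m

Phase 2 (constant speed): v₀ = 11.0 m/s, a = 0 m/s².
Constant speed: t = d/v = 138/11.0 = 12.5 s
Total time = 6.32 + 12.5 = 18.9 s

18.86 s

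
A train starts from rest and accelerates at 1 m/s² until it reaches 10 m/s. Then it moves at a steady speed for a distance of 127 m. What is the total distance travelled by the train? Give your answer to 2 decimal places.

Phase 1 (accelerating): v₀ = 0 m/s, a = 1 m/s².
v = v₀ + at → t = (10 − 0) / 1 = 10.0 s
v² = v₀² + 2aΔx → Δx = (10² − 0²)/(2·1) = 50.0 m

Phase 2 (constant speed): v₀ = 10.0 m/s, a = 0 m/s².
Constant speed: t = d/v = 127/10.0 = 12.7 s
Total distance = 50.0 + 127 = 177 m

177.00 m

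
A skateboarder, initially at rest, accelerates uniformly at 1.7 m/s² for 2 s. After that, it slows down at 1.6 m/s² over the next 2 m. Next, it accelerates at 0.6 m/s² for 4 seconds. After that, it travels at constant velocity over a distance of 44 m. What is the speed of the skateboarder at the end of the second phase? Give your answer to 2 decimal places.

2.27 m/s

Phase 1 (accelerating): v₀ = 0 m/s, a = 1.7 m/s².
v = v₀ + at = 0 + (1.7)(2) = 3.40 m/s
Δx = v₀t + ½at² = 0·2 + 0.5·1.7·2² = 3.40 m

Phase 2 (decelerating): v₀ = 3.40 m/s, a = -1.6 m/s².
v² = v₀² + 2aΔx = 3.40² + 2·-1.6·2 = 5.16 → v = 2.27 m/s
t = (v − v₀)/a = (2.27 − 3.40)/-1.6 = 0.705 s
Speed at end of phase 2 = 2.27 m/s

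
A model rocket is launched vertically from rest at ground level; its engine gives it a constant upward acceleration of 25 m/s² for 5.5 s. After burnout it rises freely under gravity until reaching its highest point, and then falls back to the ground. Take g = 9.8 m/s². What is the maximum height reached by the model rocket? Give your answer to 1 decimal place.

Phase 1 (powered ascent): v₀ = 0 m/s, a = 25 m/s².
v = v₀ + at = 0 + (25)(5.5) = 138 m/s
Δx = v₀t + ½at² = 0·5.5 + 0.5·25·5.5² = 378 m

Phase 2 (coasting upward): v₀ = 138 m/s, a = -9.8 m/s².
v = v₀ + at → t = (0 − 138) / -9.8 = 14.0 s
v² = v₀² + 2aΔx → Δx = (0² − 138²)/(2·-9.8) = 965 m
Maximum height = 378 + 965 = 1340 m

1342.7 m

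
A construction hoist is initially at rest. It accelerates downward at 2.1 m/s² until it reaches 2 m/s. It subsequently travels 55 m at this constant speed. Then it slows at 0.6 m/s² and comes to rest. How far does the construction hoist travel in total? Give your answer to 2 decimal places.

59.29 m

Phase 1 (accelerating): v₀ = 0 m/s, a = 2.1 m/s².
v = v₀ + at → t = (2 − 0) / 2.1 = 0.952 s
v² = v₀² + 2aΔx → Δx = (2² − 0²)/(2·2.1) = 0.952 m

Phase 2 (constant speed): v₀ = 2.00 m/s, a = 0 m/s².
Constant speed: t = d/v = 55/2.00 = 27.5 s

Phase 3 (decelerating): v₀ = 2.00 m/s, a = -0.6 m/s².
v = v₀ + at → t = (0 − 2.00) / -0.6 = 3.33 s
v² = v₀² + 2aΔx → Δx = (0² − 2.00²)/(2·-0.6) = 3.33 m
Total distance = 0.952 + 55.0 + 3.33 = 59.3 m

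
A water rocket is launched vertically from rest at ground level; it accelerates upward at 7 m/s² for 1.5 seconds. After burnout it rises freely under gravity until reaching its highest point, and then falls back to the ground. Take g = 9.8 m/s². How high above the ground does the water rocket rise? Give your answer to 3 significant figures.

13.5 m

Phase 1 (powered ascent): v₀ = 0 m/s, a = 7 m/s².
v = v₀ + at = 0 + (7)(1.5) = 10.5 m/s
Δx = v₀t + ½at² = 0·1.5 + 0.5·7·1.5² = 7.88 m

Phase 2 (coasting upward): v₀ = 10.5 m/s, a = -9.8 m/s².
v = v₀ + at → t = (0 − 10.5) / -9.8 = 1.07 s
v² = v₀² + 2aΔx → Δx = (0² − 10.5²)/(2·-9.8) = 5.62 m
Maximum height = 7.88 + 5.62 = 13.5 m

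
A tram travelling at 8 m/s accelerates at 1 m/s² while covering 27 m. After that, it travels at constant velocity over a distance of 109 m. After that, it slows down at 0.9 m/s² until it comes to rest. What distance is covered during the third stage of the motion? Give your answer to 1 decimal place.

Phase 1 (accelerating): v₀ = 8.00 m/s, a = 1 m/s².
v² = v₀² + 2aΔx = 8.00² + 2·1·27 = 118 → v = 10.9 m/s
t = (v − v₀)/a = (10.9 − 8.00)/1 = 2.86 s

Phase 2 (constant speed): v₀ = 10.9 m/s, a = 0 m/s².
Constant speed: t = d/v = 109/10.9 = 10.0 s

Phase 3 (decelerating): v₀ = 10.9 m/s, a = -0.9 m/s².
v = v₀ + at → t = (0 − 10.9) / -0.9 = 12.1 s
v² = v₀² + 2aΔx → Δx = (0² − 10.9²)/(2·-0.9) = 65.6 m
Distance in phase 3 = 65.6 m

65.6 m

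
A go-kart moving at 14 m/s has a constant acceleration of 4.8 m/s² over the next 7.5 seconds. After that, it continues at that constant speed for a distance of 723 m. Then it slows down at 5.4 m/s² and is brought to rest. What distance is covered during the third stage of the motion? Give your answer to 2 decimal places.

Phase 1 (accelerating): v₀ = 14.0 m/s, a = 4.8 m/s².
v = v₀ + at = 14.0 + (4.8)(7.5) = 50.0 m/s
Δx = v₀t + ½at² = 14.0·7.5 + 0.5·4.8·7.5² = 240 m

Phase 2 (constant speed): v₀ = 50.0 m/s, a = 0 m/s².
Constant speed: t = d/v = 723/50.0 = 14.5 s

Phase 3 (decelerating): v₀ = 50.0 m/s, a = -5.4 m/s².
v = v₀ + at → t = (0 − 50.0) / -5.4 = 9.26 s
v² = v₀² + 2aΔx → Δx = (0² − 50.0²)/(2·-5.4) = 231 m
Distance in phase 3 = 231 m

231.48 m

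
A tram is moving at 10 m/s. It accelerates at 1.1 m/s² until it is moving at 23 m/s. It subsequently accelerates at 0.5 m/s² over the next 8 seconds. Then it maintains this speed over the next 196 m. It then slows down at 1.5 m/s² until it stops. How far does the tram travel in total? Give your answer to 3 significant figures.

834 m

Phase 1 (accelerating): v₀ = 10.0 m/s, a = 1.1 m/s².
v = v₀ + at → t = (23 − 10.0) / 1.1 = 11.8 s
v² = v₀² + 2aΔx → Δx = (23² − 10.0²)/(2·1.1) = 195 m

Phase 2 (accelerating): v₀ = 23.0 m/s, a = 0.5 m/s².
v = v₀ + at = 23.0 + (0.5)(8) = 27.0 m/s
Δx = v₀t + ½at² = 23.0·8 + 0.5·0.5·8² = 200 m

Phase 3 (constant speed): v₀ = 27.0 m/s, a = 0 m/s².
Constant speed: t = d/v = 196/27.0 = 7.26 s

Phase 4 (decelerating): v₀ = 27.0 m/s, a = -1.5 m/s².
v = v₀ + at → t = (0 − 27.0) / -1.5 = 18.0 s
v² = v₀² + 2aΔx → Δx = (0² − 27.0²)/(2·-1.5) = 243 m
Total distance = 195 + 200 + 196 + 243 = 834 m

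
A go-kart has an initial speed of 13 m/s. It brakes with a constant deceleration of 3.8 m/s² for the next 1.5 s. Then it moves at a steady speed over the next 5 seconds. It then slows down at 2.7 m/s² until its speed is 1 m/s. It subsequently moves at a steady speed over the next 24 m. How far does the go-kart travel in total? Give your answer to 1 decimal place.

85.4 m

Phase 1 (decelerating): v₀ = 13.0 m/s, a = -3.8 m/s².
v = v₀ + at = 13.0 + (-3.8)(1.5) = 7.30 m/s
Δx = v₀t + ½at² = 13.0·1.5 + 0.5·-3.8·1.5² = 15.2 m

Phase 2 (constant speed): v₀ = 7.30 m/s, a = 0 m/s².
v = v₀ + at = 7.30 + (0)(5) = 7.30 m/s
Δx = v₀t + ½at² = 7.30·5 + 0.5·0·5² = 36.5 m

Phase 3 (decelerating): v₀ = 7.30 m/s, a = -2.7 m/s².
v = v₀ + at → t = (1 − 7.30) / -2.7 = 2.33 s
v² = v₀² + 2aΔx → Δx = (1² − 7.30²)/(2·-2.7) = 9.68 m

Phase 4 (constant speed): v₀ = 1.00 m/s, a = 0 m/s².
Constant speed: t = d/v = 24/1.00 = 24.0 s
Total distance = 15.2 + 36.5 + 9.68 + 24.0 = 85.4 m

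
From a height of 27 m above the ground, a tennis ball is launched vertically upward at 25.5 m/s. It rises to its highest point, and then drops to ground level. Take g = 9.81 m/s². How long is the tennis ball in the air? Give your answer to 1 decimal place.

Phase 1 (rising): v₀ = 25.5 m/s, a = -9.81 m/s².
v = v₀ + at → t = (0 − 25.5) / -9.81 = 2.60 s
v² = v₀² + 2aΔx → Δx = (0² − 25.5²)/(2·-9.81) = 33.1 m

Phase 2 (falling): v₀ = 0 m/s, a = -9.81 m/s².
Falls 60.1 m from rest: t = √(2·60.1/9.81) = 3.50 s; v = g·t = 34.4 m/s.
Total time = 2.60 + 3.50 = 6.10 s

6.1 s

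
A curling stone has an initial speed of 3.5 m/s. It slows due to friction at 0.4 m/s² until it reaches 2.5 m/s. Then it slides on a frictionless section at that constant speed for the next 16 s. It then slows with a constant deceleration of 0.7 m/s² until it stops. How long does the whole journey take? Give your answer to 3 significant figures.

Phase 1 (decelerating): v₀ = 3.50 m/s, a = -0.4 m/s².
v = v₀ + at → t = (2.5 − 3.50) / -0.4 = 2.50 s
v² = v₀² + 2aΔx → Δx = (2.5² − 3.50²)/(2·-0.4) = 7.50 m

Phase 2 (constant speed): v₀ = 2.50 m/s, a = 0 m/s².
v = v₀ + at = 2.50 + (0)(16) = 2.50 m/s
Δx = v₀t + ½at² = 2.50·16 + 0.5·0·16² = 40.0 m

Phase 3 (decelerating): v₀ = 2.50 m/s, a = -0.7 m/s².
v = v₀ + at → t = (0 − 2.50) / -0.7 = 3.57 s
v² = v₀² + 2aΔx → Δx = (0² − 2.50²)/(2·-0.7) = 4.46 m
Total time = 2.50 + 16.0 + 3.57 = 22.1 s

22.1 s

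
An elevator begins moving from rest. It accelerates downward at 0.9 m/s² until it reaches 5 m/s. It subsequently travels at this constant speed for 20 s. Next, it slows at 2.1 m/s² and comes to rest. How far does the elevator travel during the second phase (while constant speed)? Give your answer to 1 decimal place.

Phase 1 (accelerating): v₀ = 0 m/s, a = 0.9 m/s².
v = v₀ + at → t = (5 − 0) / 0.9 = 5.56 s
v² = v₀² + 2aΔx → Δx = (5² − 0²)/(2·0.9) = 13.9 m

Phase 2 (constant speed): v₀ = 5.00 m/s, a = 0 m/s².
v = v₀ + at = 5.00 + (0)(20) = 5.00 m/s
Δx = v₀t + ½at² = 5.00·20 + 0.5·0·20² = 100 m
Distance in phase 2 = 100 m

100.0 m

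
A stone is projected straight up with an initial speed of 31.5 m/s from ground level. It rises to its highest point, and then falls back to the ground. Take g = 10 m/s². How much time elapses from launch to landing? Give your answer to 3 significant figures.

6.30 s

Phase 1 (rising): v₀ = 31.5 m/s, a = -10 m/s².
v = v₀ + at → t = (0 − 31.5) / -10 = 3.15 s
v² = v₀² + 2aΔx → Δx = (0² − 31.5²)/(2·-10) = 49.6 m

Phase 2 (falling): v₀ = 0 m/s, a = -10 m/s².
Falls 49.6 m from rest: t = √(2·49.6/10) = 3.15 s; v = g·t = 31.5 m/s.
Total time = 3.15 + 3.15 = 6.30 s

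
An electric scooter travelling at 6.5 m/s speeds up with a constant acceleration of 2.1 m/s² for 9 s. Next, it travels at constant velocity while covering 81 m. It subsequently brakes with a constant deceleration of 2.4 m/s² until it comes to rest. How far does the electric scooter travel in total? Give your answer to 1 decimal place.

Phase 1 (accelerating): v₀ = 6.50 m/s, a = 2.1 m/s².
v = v₀ + at = 6.50 + (2.1)(9) = 25.4 m/s
Δx = v₀t + ½at² = 6.50·9 + 0.5·2.1·9² = 144 m

Phase 2 (constant speed): v₀ = 25.4 m/s, a = 0 m/s².
Constant speed: t = d/v = 81/25.4 = 3.19 s

Phase 3 (decelerating): v₀ = 25.4 m/s, a = -2.4 m/s².
v = v₀ + at → t = (0 − 25.4) / -2.4 = 10.6 s
v² = v₀² + 2aΔx → Δx = (0² − 25.4²)/(2·-2.4) = 134 m
Total distance = 144 + 81.0 + 134 = 359 m

359.0 m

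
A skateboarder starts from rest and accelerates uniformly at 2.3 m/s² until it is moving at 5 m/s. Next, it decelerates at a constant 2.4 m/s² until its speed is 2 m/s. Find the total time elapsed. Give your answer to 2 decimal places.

3.42 s

Phase 1 (accelerating): v₀ = 0 m/s, a = 2.3 m/s².
v = v₀ + at → t = (5 − 0) / 2.3 = 2.17 s
v² = v₀² + 2aΔx → Δx = (5² − 0²)/(2·2.3) = 5.43 m

Phase 2 (decelerating): v₀ = 5.00 m/s, a = -2.4 m/s².
v = v₀ + at → t = (2 − 5.00) / -2.4 = 1.25 s
v² = v₀² + 2aΔx → Δx = (2² − 5.00²)/(2·-2.4) = 4.38 m
Total time = 2.17 + 1.25 = 3.42 s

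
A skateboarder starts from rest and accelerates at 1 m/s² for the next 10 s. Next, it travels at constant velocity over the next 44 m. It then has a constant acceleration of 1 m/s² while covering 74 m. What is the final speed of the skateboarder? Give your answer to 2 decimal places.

Phase 1 (accelerating): v₀ = 0 m/s, a = 1 m/s².
v = v₀ + at = 0 + (1)(10) = 10.0 m/s
Δx = v₀t + ½at² = 0·10 + 0.5·1·10² = 50.0 m

Phase 2 (constant speed): v₀ = 10.0 m/s, a = 0 m/s².
Constant speed: t = d/v = 44/10.0 = 4.40 s

Phase 3 (accelerating): v₀ = 10.0 m/s, a = 1 m/s².
v² = v₀² + 2aΔx = 10.0² + 2·1·74 = 248 → v = 15.7 m/s
t = (v − v₀)/a = (15.7 − 10.0)/1 = 5.75 s
Final speed = 15.7 m/s

15.75 m/s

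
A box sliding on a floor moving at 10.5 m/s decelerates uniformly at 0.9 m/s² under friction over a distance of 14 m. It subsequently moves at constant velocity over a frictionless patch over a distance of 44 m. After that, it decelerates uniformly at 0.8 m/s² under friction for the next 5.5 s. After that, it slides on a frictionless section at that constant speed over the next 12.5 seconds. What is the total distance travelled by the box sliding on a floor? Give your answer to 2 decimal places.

156.90 m

Phase 1 (decelerating): v₀ = 10.5 m/s, a = -0.9 m/s².
v² = v₀² + 2aΔx = 10.5² + 2·-0.9·14 = 85.0 → v = 9.22 m/s
t = (v − v₀)/a = (9.22 − 10.5)/-0.9 = 1.42 s

Phase 2 (constant speed): v₀ = 9.22 m/s, a = 0 m/s².
Constant speed: t = d/v = 44/9.22 = 4.77 s

Phase 3 (decelerating): v₀ = 9.22 m/s, a = -0.8 m/s².
v = v₀ + at = 9.22 + (-0.8)(5.5) = 4.82 m/s
Δx = v₀t + ½at² = 9.22·5.5 + 0.5·-0.8·5.5² = 38.6 m

Phase 4 (constant speed): v₀ = 4.82 m/s, a = 0 m/s².
v = v₀ + at = 4.82 + (0)(12.5) = 4.82 m/s
Δx = v₀t + ½at² = 4.82·12.5 + 0.5·0·12.5² = 60.3 m
Total distance = 14.0 + 44.0 + 38.6 + 60.3 = 157 m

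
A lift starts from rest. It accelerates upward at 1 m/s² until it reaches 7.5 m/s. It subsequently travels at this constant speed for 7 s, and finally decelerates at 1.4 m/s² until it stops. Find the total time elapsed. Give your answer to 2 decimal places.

Phase 1 (accelerating): v₀ = 0 m/s, a = 1 m/s².
v = v₀ + at → t = (7.5 − 0) / 1 = 7.50 s
v² = v₀² + 2aΔx → Δx = (7.5² − 0²)/(2·1) = 28.1 m

Phase 2 (constant speed): v₀ = 7.50 m/s, a = 0 m/s².
v = v₀ + at = 7.50 + (0)(7) = 7.50 m/s
Δx = v₀t + ½at² = 7.50·7 + 0.5·0·7² = 52.5 m

Phase 3 (decelerating): v₀ = 7.50 m/s, a = -1.4 m/s².
v = v₀ + at → t = (0 − 7.50) / -1.4 = 5.36 s
v² = v₀² + 2aΔx → Δx = (0² − 7.50²)/(2·-1.4) = 20.1 m
Total time = 7.50 + 7.00 + 5.36 = 19.9 s

19.86 s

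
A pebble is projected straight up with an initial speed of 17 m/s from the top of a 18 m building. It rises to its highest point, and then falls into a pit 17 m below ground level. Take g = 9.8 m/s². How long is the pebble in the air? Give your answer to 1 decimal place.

4.9 s

Phase 1 (rising): v₀ = 17.0 m/s, a = -9.8 m/s².
v = v₀ + at → t = (0 − 17.0) / -9.8 = 1.73 s
v² = v₀² + 2aΔx → Δx = (0² − 17.0²)/(2·-9.8) = 14.7 m

Phase 2 (falling): v₀ = 0 m/s, a = -9.8 m/s².
Falls 49.7 m from rest: t = √(2·49.7/9.8) = 3.19 s; v = g·t = 31.2 m/s.
Total time = 1.73 + 3.19 = 4.92 s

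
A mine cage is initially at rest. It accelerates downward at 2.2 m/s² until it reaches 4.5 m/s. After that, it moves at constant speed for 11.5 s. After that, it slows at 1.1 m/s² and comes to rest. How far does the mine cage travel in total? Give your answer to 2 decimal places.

Phase 1 (accelerating): v₀ = 0 m/s, a = 2.2 m/s².
v = v₀ + at → t = (4.5 − 0) / 2.2 = 2.05 s
v² = v₀² + 2aΔx → Δx = (4.5² − 0²)/(2·2.2) = 4.60 m

Phase 2 (constant speed): v₀ = 4.50 m/s, a = 0 m/s².
v = v₀ + at = 4.50 + (0)(11.5) = 4.50 m/s
Δx = v₀t + ½at² = 4.50·11.5 + 0.5·0·11.5² = 51.8 m

Phase 3 (decelerating): v₀ = 4.50 m/s, a = -1.1 m/s².
v = v₀ + at → t = (0 − 4.50) / -1.1 = 4.09 s
v² = v₀² + 2aΔx → Δx = (0² − 4.50²)/(2·-1.1) = 9.20 m
Total distance = 4.60 + 51.8 + 9.20 = 65.6 m

65.56 m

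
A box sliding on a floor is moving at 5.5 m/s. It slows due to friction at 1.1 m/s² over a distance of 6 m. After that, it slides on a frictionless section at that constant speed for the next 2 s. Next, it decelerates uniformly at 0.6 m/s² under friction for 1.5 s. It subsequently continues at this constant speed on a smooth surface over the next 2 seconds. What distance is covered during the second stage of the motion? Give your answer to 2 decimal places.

8.26 m

Phase 1 (decelerating): v₀ = 5.50 m/s, a = -1.1 m/s².
v² = v₀² + 2aΔx = 5.50² + 2·-1.1·6 = 17.0 → v = 4.13 m/s
t = (v − v₀)/a = (4.13 − 5.50)/-1.1 = 1.25 s

Phase 2 (constant speed): v₀ = 4.13 m/s, a = 0 m/s².
v = v₀ + at = 4.13 + (0)(2) = 4.13 m/s
Δx = v₀t + ½at² = 4.13·2 + 0.5·0·2² = 8.26 m
Distance in phase 2 = 8.26 m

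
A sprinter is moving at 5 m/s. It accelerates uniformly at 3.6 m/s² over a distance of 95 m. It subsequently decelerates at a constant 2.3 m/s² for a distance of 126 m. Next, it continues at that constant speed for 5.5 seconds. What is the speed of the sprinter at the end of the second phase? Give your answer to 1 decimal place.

11.4 m/s

Phase 1 (accelerating): v₀ = 5.00 m/s, a = 3.6 m/s².
v² = v₀² + 2aΔx = 5.00² + 2·3.6·95 = 709 → v = 26.6 m/s
t = (v − v₀)/a = (26.6 − 5.00)/3.6 = 6.01 s

Phase 2 (decelerating): v₀ = 26.6 m/s, a = -2.3 m/s².
v² = v₀² + 2aΔx = 26.6² + 2·-2.3·126 = 129 → v = 11.4 m/s
t = (v − v₀)/a = (11.4 − 26.6)/-2.3 = 6.63 s
Speed at end of phase 2 = 11.4 m/s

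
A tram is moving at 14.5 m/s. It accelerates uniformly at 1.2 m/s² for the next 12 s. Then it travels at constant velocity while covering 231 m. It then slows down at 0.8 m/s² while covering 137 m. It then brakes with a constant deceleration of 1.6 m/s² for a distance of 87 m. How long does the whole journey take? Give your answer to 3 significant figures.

29.1 s

Phase 1 (accelerating): v₀ = 14.5 m/s, a = 1.2 m/s².
v = v₀ + at = 14.5 + (1.2)(12) = 28.9 m/s
Δx = v₀t + ½at² = 14.5·12 + 0.5·1.2·12² = 260 m

Phase 2 (constant speed): v₀ = 28.9 m/s, a = 0 m/s².
Constant speed: t = d/v = 231/28.9 = 7.99 s

Phase 3 (decelerating): v₀ = 28.9 m/s, a = -0.8 m/s².
v² = v₀² + 2aΔx = 28.9² + 2·-0.8·137 = 616 → v = 24.8 m/s
t = (v − v₀)/a = (24.8 − 28.9)/-0.8 = 5.10 s

Phase 4 (decelerating): v₀ = 24.8 m/s, a = -1.6 m/s².
v² = v₀² + 2aΔx = 24.8² + 2·-1.6·87 = 338 → v = 18.4 m/s
t = (v − v₀)/a = (18.4 − 24.8)/-1.6 = 4.03 s
Total time = 12.0 + 7.99 + 5.10 + 4.03 = 29.1 s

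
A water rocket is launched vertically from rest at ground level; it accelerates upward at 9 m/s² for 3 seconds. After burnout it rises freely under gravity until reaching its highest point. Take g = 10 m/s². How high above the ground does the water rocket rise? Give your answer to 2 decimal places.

76.95 m

Phase 1 (powered ascent): v₀ = 0 m/s, a = 9 m/s².
v = v₀ + at = 0 + (9)(3) = 27.0 m/s
Δx = v₀t + ½at² = 0·3 + 0.5·9·3² = 40.5 m

Phase 2 (coasting upward): v₀ = 27.0 m/s, a = -10 m/s².
v = v₀ + at → t = (0 − 27.0) / -10 = 2.70 s
v² = v₀² + 2aΔx → Δx = (0² − 27.0²)/(2·-10) = 36.5 m
Maximum height = 40.5 + 36.5 = 77.0 m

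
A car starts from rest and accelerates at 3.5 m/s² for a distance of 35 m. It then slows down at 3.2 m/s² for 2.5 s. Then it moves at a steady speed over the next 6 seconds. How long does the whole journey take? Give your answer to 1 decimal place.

13.0 s

Phase 1 (accelerating): v₀ = 0 m/s, a = 3.5 m/s².
v² = v₀² + 2aΔx = 0² + 2·3.5·35 = 245 → v = 15.7 m/s
t = (v − v₀)/a = (15.7 − 0)/3.5 = 4.47 s

Phase 2 (decelerating): v₀ = 15.7 m/s, a = -3.2 m/s².
v = v₀ + at = 15.7 + (-3.2)(2.5) = 7.65 m/s
Δx = v₀t + ½at² = 15.7·2.5 + 0.5·-3.2·2.5² = 29.1 m

Phase 3 (constant speed): v₀ = 7.65 m/s, a = 0 m/s².
v = v₀ + at = 7.65 + (0)(6) = 7.65 m/s
Δx = v₀t + ½at² = 7.65·6 + 0.5·0·6² = 45.9 m
Total time = 4.47 + 2.50 + 6.00 = 13.0 s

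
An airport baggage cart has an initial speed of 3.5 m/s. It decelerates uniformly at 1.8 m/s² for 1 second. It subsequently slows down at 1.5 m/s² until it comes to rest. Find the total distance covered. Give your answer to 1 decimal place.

Phase 1 (decelerating): v₀ = 3.50 m/s, a = -1.8 m/s².
v = v₀ + at = 3.50 + (-1.8)(1) = 1.70 m/s
Δx = v₀t + ½at² = 3.50·1 + 0.5·-1.8·1² = 2.60 m

Phase 2 (decelerating): v₀ = 1.70 m/s, a = -1.5 m/s².
v = v₀ + at → t = (0 − 1.70) / -1.5 = 1.13 s
v² = v₀² + 2aΔx → Δx = (0² − 1.70²)/(2·-1.5) = 0.963 m
Total distance = 2.60 + 0.963 = 3.56 m

3.6 m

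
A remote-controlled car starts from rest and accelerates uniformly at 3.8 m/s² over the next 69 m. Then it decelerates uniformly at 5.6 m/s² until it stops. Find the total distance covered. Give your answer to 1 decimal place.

115.8 m

Phase 1 (accelerating): v₀ = 0 m/s, a = 3.8 m/s².
v² = v₀² + 2aΔx = 0² + 2·3.8·69 = 524 → v = 22.9 m/s
t = (v − v₀)/a = (22.9 − 0)/3.8 = 6.03 s

Phase 2 (decelerating): v₀ = 22.9 m/s, a = -5.6 m/s².
v = v₀ + at → t = (0 − 22.9) / -5.6 = 4.09 s
v² = v₀² + 2aΔx → Δx = (0² − 22.9²)/(2·-5.6) = 46.8 m
Total distance = 69.0 + 46.8 = 116 m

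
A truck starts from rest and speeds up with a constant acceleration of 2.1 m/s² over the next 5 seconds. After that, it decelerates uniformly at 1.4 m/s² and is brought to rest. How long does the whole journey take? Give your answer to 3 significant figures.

Phase 1 (accelerating): v₀ = 0 m/s, a = 2.1 m/s².
v = v₀ + at = 0 + (2.1)(5) = 10.5 m/s
Δx = v₀t + ½at² = 0·5 + 0.5·2.1·5² = 26.2 m

Phase 2 (decelerating): v₀ = 10.5 m/s, a = -1.4 m/s².
v = v₀ + at → t = (0 − 10.5) / -1.4 = 7.50 s
v² = v₀² + 2aΔx → Δx = (0² − 10.5²)/(2·-1.4) = 39.4 m
Total time = 5.00 + 7.50 = 12.5 s

12.5 s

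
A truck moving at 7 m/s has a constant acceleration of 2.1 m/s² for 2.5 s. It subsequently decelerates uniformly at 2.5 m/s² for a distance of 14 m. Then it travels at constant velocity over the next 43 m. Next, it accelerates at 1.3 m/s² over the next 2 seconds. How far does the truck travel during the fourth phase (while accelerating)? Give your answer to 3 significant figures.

20.5 m

Phase 1 (accelerating): v₀ = 7.00 m/s, a = 2.1 m/s².
v = v₀ + at = 7.00 + (2.1)(2.5) = 12.2 m/s
Δx = v₀t + ½at² = 7.00·2.5 + 0.5·2.1·2.5² = 24.1 m

Phase 2 (decelerating): v₀ = 12.2 m/s, a = -2.5 m/s².
v² = v₀² + 2aΔx = 12.2² + 2·-2.5·14 = 80.1 → v = 8.95 m/s
t = (v − v₀)/a = (8.95 − 12.2)/-2.5 = 1.32 s

Phase 3 (constant speed): v₀ = 8.95 m/s, a = 0 m/s².
Constant speed: t = d/v = 43/8.95 = 4.81 s

Phase 4 (accelerating): v₀ = 8.95 m/s, a = 1.3 m/s².
v = v₀ + at = 8.95 + (1.3)(2) = 11.5 m/s
Δx = v₀t + ½at² = 8.95·2 + 0.5·1.3·2² = 20.5 m
Distance in phase 4 = 20.5 m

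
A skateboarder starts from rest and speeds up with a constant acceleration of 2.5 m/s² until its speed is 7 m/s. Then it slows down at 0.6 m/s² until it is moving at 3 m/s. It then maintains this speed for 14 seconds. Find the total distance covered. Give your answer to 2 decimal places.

85.13 m

Phase 1 (accelerating): v₀ = 0 m/s, a = 2.5 m/s².
v = v₀ + at → t = (7 − 0) / 2.5 = 2.80 s
v² = v₀² + 2aΔx → Δx = (7² − 0²)/(2·2.5) = 9.80 m

Phase 2 (decelerating): v₀ = 7.00 m/s, a = -0.6 m/s².
v = v₀ + at → t = (3 − 7.00) / -0.6 = 6.67 s
v² = v₀² + 2aΔx → Δx = (3² − 7.00²)/(2·-0.6) = 33.3 m

Phase 3 (constant speed): v₀ = 3.00 m/s, a = 0 m/s².
v = v₀ + at = 3.00 + (0)(14) = 3.00 m/s
Δx = v₀t + ½at² = 3.00·14 + 0.5·0·14² = 42.0 m
Total distance = 9.80 + 33.3 + 42.0 = 85.1 m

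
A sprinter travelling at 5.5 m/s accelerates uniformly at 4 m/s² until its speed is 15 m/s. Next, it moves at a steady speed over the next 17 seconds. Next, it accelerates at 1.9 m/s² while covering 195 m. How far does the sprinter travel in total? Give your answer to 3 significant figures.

474 m

Phase 1 (accelerating): v₀ = 5.50 m/s, a = 4 m/s².
v = v₀ + at → t = (15 − 5.50) / 4 = 2.38 s
v² = v₀² + 2aΔx → Δx = (15² − 5.50²)/(2·4) = 24.3 m

Phase 2 (constant speed): v₀ = 15.0 m/s, a = 0 m/s².
v = v₀ + at = 15.0 + (0)(17) = 15.0 m/s
Δx = v₀t + ½at² = 15.0·17 + 0.5·0·17² = 255 m

Phase 3 (accelerating): v₀ = 15.0 m/s, a = 1.9 m/s².
v² = v₀² + 2aΔx = 15.0² + 2·1.9·195 = 966 → v = 31.1 m/s
t = (v − v₀)/a = (31.1 − 15.0)/1.9 = 8.46 s
Total distance = 24.3 + 255 + 195 = 474 m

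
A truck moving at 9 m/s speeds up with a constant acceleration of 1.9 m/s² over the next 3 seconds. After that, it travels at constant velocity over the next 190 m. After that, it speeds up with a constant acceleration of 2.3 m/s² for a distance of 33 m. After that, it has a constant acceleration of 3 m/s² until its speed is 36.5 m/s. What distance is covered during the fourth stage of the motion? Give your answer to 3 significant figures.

Phase 1 (accelerating): v₀ = 9.00 m/s, a = 1.9 m/s².
v = v₀ + at = 9.00 + (1.9)(3) = 14.7 m/s
Δx = v₀t + ½at² = 9.00·3 + 0.5·1.9·3² = 35.5 m

Phase 2 (constant speed): v₀ = 14.7 m/s, a = 0 m/s².
Constant speed: t = d/v = 190/14.7 = 12.9 s

Phase 3 (accelerating): v₀ = 14.7 m/s, a = 2.3 m/s².
v² = v₀² + 2aΔx = 14.7² + 2·2.3·33 = 368 → v = 19.2 m/s
t = (v − v₀)/a = (19.2 − 14.7)/2.3 = 1.95 s

Phase 4 (accelerating): v₀ = 19.2 m/s, a = 3 m/s².
v = v₀ + at → t = (36.5 − 19.2) / 3 = 5.77 s
v² = v₀² + 2aΔx → Δx = (36.5² − 19.2²)/(2·3) = 161 m
Distance in phase 4 = 161 m

161 m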